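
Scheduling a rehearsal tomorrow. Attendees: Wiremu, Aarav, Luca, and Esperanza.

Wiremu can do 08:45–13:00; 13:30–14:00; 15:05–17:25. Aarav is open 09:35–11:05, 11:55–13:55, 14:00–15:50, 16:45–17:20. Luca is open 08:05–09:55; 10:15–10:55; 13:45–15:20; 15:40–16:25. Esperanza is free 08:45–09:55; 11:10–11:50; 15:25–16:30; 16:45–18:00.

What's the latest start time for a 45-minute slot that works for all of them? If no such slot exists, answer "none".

none

Wiremu ∩ Aarav: 09:35-11:05, 11:55-13:00, 13:30-13:55, 15:05-15:50, 16:45-17:20.
Wiremu ∩ Aarav ∩ Luca: 09:35-09:55, 10:15-10:55, 13:45-13:55, 15:05-15:20, 15:40-15:50.
Wiremu ∩ Aarav ∩ Luca ∩ Esperanza: 09:35-09:55, 15:40-15:50.
So the common availability across everyone is 09:35-09:55, 15:40-15:50.
No common window is at least 45 minutes long.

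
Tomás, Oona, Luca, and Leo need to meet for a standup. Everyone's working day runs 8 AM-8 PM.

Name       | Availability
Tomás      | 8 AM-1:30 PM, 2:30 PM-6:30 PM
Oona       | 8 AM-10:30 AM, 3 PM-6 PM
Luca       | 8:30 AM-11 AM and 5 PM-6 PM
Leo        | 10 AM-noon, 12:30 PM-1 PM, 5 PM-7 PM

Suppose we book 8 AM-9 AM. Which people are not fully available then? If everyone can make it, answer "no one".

Leo, Luca

Tomás: free for 08:00-09:00. Oona: free for 08:00-09:00. Luca: not fully free for 08:00-09:00. Leo: not fully free for 08:00-09:00.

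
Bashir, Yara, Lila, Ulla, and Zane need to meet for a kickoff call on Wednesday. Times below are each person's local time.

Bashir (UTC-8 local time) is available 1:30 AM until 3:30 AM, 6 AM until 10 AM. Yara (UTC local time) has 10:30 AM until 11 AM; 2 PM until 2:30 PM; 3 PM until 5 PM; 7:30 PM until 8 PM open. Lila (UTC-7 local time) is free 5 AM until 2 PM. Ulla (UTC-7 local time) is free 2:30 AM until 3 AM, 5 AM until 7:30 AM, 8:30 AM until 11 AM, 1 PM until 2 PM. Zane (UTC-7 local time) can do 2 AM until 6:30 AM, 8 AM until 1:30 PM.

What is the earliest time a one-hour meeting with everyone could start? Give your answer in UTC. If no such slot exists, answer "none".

Bashir in UTC: 09:30-11:30, 14:00-18:00 (add 8h to convert from UTC-8).
Yara in UTC: 10:30-11:00, 14:00-14:30, 15:00-17:00, 19:30-20:00.
Lila in UTC: 12:00-21:00 (add 7h to convert from UTC-7).
Ulla in UTC: 09:30-10:00, 12:00-14:30, 15:30-18:00, 20:00-21:00 (add 7h to convert from UTC-7).
Zane in UTC: 09:00-13:30, 15:00-20:30 (add 7h to convert from UTC-7).
Bashir ∩ Yara: 10:30-11:00, 14:00-14:30, 15:00-17:00.
Bashir ∩ Yara ∩ Lila: 14:00-14:30, 15:00-17:00.
Bashir ∩ Yara ∩ Lila ∩ Ulla: 14:00-14:30, 15:30-17:00.
Bashir ∩ Yara ∩ Lila ∩ Ulla ∩ Zane: 15:30-17:00.
So the common availability across everyone is 15:30-17:00.
The first common window of at least 60 minutes is 15:30-17:00, so the earliest start is 15:30.

15:30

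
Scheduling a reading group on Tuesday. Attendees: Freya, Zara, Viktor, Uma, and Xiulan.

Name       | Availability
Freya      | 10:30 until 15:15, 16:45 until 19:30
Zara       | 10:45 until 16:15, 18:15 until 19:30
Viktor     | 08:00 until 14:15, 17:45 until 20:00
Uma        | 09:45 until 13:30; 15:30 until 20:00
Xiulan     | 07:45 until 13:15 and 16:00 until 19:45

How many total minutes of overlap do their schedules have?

225

Freya ∩ Zara: 10:45-15:15, 18:15-19:30.
Freya ∩ Zara ∩ Viktor: 10:45-14:15, 18:15-19:30.
Freya ∩ Zara ∩ Viktor ∩ Uma: 10:45-13:30, 18:15-19:30.
Freya ∩ Zara ∩ Viktor ∩ Uma ∩ Xiulan: 10:45-13:15, 18:15-19:30.
Those are the intersection windows.
Summing the common windows: 150 + 75 = 225 minutes.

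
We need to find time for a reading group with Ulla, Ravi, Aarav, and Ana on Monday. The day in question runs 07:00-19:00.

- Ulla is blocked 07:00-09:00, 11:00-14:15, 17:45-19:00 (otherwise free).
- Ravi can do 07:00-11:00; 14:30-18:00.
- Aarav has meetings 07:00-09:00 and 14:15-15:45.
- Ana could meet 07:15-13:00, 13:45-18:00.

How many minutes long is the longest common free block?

Ulla free: 09:00-11:00, 14:15-17:45 (invert busy blocks within the working day).
Ravi free: 07:00-11:00, 14:30-18:00.
Aarav free: 09:00-14:15, 15:45-19:00 (invert busy blocks within the working day).
Ana free: 07:15-13:00, 13:45-18:00.
Ulla ∩ Ravi: 09:00-11:00, 14:30-17:45.
Ulla ∩ Ravi ∩ Aarav: 09:00-11:00, 15:45-17:45.
Ulla ∩ Ravi ∩ Aarav ∩ Ana: 09:00-11:00, 15:45-17:45.
So the common availability across everyone is 09:00-11:00, 15:45-17:45.
The longest is 09:00-11:00 at 120 minutes.

120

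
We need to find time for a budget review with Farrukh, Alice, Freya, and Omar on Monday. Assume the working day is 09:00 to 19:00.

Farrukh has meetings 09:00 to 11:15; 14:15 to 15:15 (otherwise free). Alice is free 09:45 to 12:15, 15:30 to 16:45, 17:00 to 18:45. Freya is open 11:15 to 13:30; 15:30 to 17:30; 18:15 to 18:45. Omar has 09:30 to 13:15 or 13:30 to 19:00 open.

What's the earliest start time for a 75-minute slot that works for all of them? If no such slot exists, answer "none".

15:30

Farrukh free: 11:15-14:15, 15:15-19:00 (invert busy blocks within the working day).
Alice free: 09:45-12:15, 15:30-16:45, 17:00-18:45.
Freya free: 11:15-13:30, 15:30-17:30, 18:15-18:45.
Omar free: 09:30-13:15, 13:30-19:00.
Farrukh ∩ Alice: 11:15-12:15, 15:30-16:45, 17:00-18:45.
Farrukh ∩ Alice ∩ Freya: 11:15-12:15, 15:30-16:45, 17:00-17:30, 18:15-18:45.
Farrukh ∩ Alice ∩ Freya ∩ Omar: 11:15-12:15, 15:30-16:45, 17:00-17:30, 18:15-18:45.
The first common window of at least 75 minutes is 15:30-16:45, so the earliest start is 15:30.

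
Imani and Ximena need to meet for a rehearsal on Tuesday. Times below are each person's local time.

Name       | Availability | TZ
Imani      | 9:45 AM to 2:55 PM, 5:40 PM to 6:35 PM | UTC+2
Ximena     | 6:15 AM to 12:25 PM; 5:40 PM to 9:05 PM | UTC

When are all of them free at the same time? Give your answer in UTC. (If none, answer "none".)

Imani in UTC: 07:45-12:55, 15:40-16:35 (subtract 2h to convert from UTC+2).
Ximena in UTC: 06:15-12:25, 17:40-21:05.
Imani ∩ Ximena: 07:45-12:25.
So the common availability across everyone is 07:45-12:25.

07:45-12:25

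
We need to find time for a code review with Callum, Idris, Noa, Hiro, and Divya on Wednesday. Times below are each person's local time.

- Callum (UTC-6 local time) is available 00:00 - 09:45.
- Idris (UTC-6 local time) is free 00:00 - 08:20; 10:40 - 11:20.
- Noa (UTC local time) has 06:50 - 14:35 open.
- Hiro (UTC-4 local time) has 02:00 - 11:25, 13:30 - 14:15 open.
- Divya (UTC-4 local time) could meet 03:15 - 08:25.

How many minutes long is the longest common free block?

310

Callum in UTC: 06:00-15:45 (add 6h to convert from UTC-6).
Idris in UTC: 06:00-14:20, 16:40-17:20 (add 6h to convert from UTC-6).
Noa in UTC: 06:50-14:35.
Hiro in UTC: 06:00-15:25, 17:30-18:15 (add 4h to convert from UTC-4).
Divya in UTC: 07:15-12:25 (add 4h to convert from UTC-4).
Callum ∩ Idris: 06:00-14:20.
Callum ∩ Idris ∩ Noa: 06:50-14:20.
Callum ∩ Idris ∩ Noa ∩ Hiro: 06:50-14:20.
Callum ∩ Idris ∩ Noa ∩ Hiro ∩ Divya: 07:15-12:25.
The longest is 07:15-12:25 at 310 minutes.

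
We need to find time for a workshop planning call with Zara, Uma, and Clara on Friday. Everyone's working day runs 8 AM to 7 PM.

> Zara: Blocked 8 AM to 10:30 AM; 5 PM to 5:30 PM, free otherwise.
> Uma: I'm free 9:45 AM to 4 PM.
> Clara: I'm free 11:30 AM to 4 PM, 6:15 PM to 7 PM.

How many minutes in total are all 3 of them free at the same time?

Zara free: 10:30-17:00, 17:30-19:00 (invert busy blocks within the working day).
Uma free: 09:45-16:00.
Clara free: 11:30-16:00, 18:15-19:00.
Zara ∩ Uma: 10:30-16:00.
Zara ∩ Uma ∩ Clara: 11:30-16:00.
So the common availability across everyone is 11:30-16:00.
That's a single block of 270 minutes.

270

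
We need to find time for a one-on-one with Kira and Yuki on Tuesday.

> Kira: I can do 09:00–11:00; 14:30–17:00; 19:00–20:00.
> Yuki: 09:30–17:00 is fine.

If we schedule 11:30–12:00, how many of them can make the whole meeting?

Yuki can make the full 11:30-12:00 slot — that's 1.

1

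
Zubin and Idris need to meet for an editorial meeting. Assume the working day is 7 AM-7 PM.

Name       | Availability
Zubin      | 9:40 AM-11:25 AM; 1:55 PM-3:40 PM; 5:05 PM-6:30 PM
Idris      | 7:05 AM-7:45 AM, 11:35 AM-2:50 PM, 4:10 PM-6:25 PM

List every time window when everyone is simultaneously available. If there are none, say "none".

Zubin ∩ Idris: 13:55-14:50, 17:05-18:25.

13:55-14:50, 17:05-18:25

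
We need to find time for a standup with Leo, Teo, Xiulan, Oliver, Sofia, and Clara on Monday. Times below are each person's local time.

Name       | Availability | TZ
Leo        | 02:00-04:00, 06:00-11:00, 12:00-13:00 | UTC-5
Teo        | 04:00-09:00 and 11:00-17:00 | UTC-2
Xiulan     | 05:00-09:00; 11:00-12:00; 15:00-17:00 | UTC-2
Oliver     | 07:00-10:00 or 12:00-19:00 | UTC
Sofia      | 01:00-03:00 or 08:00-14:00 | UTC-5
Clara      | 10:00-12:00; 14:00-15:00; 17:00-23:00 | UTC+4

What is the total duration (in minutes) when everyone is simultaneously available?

Leo in UTC: 07:00-09:00, 11:00-16:00, 17:00-18:00 (add 5h to convert from UTC-5).
Teo in UTC: 06:00-11:00, 13:00-19:00 (add 2h to convert from UTC-2).
Xiulan in UTC: 07:00-11:00, 13:00-14:00, 17:00-19:00 (add 2h to convert from UTC-2).
Oliver in UTC: 07:00-10:00, 12:00-19:00.
Sofia in UTC: 06:00-08:00, 13:00-19:00 (add 5h to convert from UTC-5).
Clara in UTC: 06:00-08:00, 10:00-11:00, 13:00-19:00 (subtract 4h to convert from UTC+4).
Leo ∩ Teo: 07:00-09:00, 13:00-16:00, 17:00-18:00.
Leo ∩ Teo ∩ Xiulan: 07:00-09:00, 13:00-14:00, 17:00-18:00.
Leo ∩ Teo ∩ Xiulan ∩ Oliver: 07:00-09:00, 13:00-14:00, 17:00-18:00.
Leo ∩ Teo ∩ Xiulan ∩ Oliver ∩ Sofia: 07:00-08:00, 13:00-14:00, 17:00-18:00.
Leo ∩ Teo ∩ Xiulan ∩ Oliver ∩ Sofia ∩ Clara: 07:00-08:00, 13:00-14:00, 17:00-18:00.
Those are the intersection windows.
Summing the common windows: 60 + 60 + 60 = 180 minutes.

180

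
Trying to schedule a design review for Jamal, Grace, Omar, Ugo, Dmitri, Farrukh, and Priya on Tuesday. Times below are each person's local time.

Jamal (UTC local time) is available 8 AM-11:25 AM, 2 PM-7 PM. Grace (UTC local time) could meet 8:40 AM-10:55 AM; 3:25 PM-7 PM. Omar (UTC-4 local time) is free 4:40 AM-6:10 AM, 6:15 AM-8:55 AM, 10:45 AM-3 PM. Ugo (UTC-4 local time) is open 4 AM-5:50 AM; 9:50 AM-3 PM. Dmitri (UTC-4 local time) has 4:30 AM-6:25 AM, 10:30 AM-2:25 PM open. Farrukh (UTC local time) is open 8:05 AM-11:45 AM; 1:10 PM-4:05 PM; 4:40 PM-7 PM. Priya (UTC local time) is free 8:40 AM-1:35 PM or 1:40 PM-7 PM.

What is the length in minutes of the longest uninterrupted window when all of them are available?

Jamal in UTC: 08:00-11:25, 14:00-19:00.
Grace in UTC: 08:40-10:55, 15:25-19:00.
Omar in UTC: 08:40-10:10, 10:15-12:55, 14:45-19:00 (add 4h to convert from UTC-4).
Ugo in UTC: 08:00-09:50, 13:50-19:00 (add 4h to convert from UTC-4).
Dmitri in UTC: 08:30-10:25, 14:30-18:25 (add 4h to convert from UTC-4).
Farrukh in UTC: 08:05-11:45, 13:10-16:05, 16:40-19:00.
Priya in UTC: 08:40-13:35, 13:40-19:00.
Jamal ∩ Grace: 08:40-10:55, 15:25-19:00.
Jamal ∩ Grace ∩ Omar: 08:40-10:10, 10:15-10:55, 15:25-19:00.
Jamal ∩ Grace ∩ Omar ∩ Ugo: 08:40-09:50, 15:25-19:00.
Jamal ∩ Grace ∩ Omar ∩ Ugo ∩ Dmitri: 08:40-09:50, 15:25-18:25.
Jamal ∩ Grace ∩ Omar ∩ Ugo ∩ Dmitri ∩ Farrukh: 08:40-09:50, 15:25-16:05, 16:40-18:25.
Jamal ∩ Grace ∩ Omar ∩ Ugo ∩ Dmitri ∩ Farrukh ∩ Priya: 08:40-09:50, 15:25-16:05, 16:40-18:25.
The longest is 16:40-18:25 at 105 minutes.

105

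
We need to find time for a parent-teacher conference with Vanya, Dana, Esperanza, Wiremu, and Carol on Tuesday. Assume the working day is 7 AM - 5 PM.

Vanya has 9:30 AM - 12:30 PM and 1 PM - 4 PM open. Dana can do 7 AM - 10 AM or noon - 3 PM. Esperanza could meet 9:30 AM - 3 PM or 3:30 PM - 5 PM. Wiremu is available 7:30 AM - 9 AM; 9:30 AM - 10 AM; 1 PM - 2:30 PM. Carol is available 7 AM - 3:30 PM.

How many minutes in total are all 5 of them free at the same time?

Vanya ∩ Dana: 09:30-10:00, 12:00-12:30, 13:00-15:00.
Vanya ∩ Dana ∩ Esperanza: 09:30-10:00, 12:00-12:30, 13:00-15:00.
Vanya ∩ Dana ∩ Esperanza ∩ Wiremu: 09:30-10:00, 13:00-14:30.
Vanya ∩ Dana ∩ Esperanza ∩ Wiremu ∩ Carol: 09:30-10:00, 13:00-14:30.
Summing the common windows: 30 + 90 = 120 minutes.

120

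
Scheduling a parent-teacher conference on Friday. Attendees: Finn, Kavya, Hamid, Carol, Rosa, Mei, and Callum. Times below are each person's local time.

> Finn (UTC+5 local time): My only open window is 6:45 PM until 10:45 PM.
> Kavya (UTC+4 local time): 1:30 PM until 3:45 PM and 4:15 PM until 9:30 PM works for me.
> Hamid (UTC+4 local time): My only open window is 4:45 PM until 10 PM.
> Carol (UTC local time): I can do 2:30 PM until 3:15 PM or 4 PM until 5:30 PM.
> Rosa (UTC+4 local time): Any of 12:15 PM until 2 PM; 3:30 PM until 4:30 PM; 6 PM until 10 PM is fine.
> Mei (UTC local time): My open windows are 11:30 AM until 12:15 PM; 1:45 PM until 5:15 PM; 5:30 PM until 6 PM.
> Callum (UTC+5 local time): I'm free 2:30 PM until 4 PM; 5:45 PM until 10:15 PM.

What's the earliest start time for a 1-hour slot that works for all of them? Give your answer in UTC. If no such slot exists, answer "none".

16:00

Finn in UTC: 13:45-17:45 (subtract 5h to convert from UTC+5).
Kavya in UTC: 09:30-11:45, 12:15-17:30 (subtract 4h to convert from UTC+4).
Hamid in UTC: 12:45-18:00 (subtract 4h to convert from UTC+4).
Carol in UTC: 14:30-15:15, 16:00-17:30.
Rosa in UTC: 08:15-10:00, 11:30-12:30, 14:00-18:00 (subtract 4h to convert from UTC+4).
Mei in UTC: 11:30-12:15, 13:45-17:15, 17:30-18:00.
Callum in UTC: 09:30-11:00, 12:45-17:15 (subtract 5h to convert from UTC+5).
Finn ∩ Kavya: 13:45-17:30.
Finn ∩ Kavya ∩ Hamid: 13:45-17:30.
Finn ∩ Kavya ∩ Hamid ∩ Carol: 14:30-15:15, 16:00-17:30.
Finn ∩ Kavya ∩ Hamid ∩ Carol ∩ Rosa: 14:30-15:15, 16:00-17:30.
Finn ∩ Kavya ∩ Hamid ∩ Carol ∩ Rosa ∩ Mei: 14:30-15:15, 16:00-17:15.
Finn ∩ Kavya ∩ Hamid ∩ Carol ∩ Rosa ∩ Mei ∩ Callum: 14:30-15:15, 16:00-17:15.
Those are the intersection windows.
The first common window of at least 60 minutes is 16:00-17:15, so the earliest start is 16:00.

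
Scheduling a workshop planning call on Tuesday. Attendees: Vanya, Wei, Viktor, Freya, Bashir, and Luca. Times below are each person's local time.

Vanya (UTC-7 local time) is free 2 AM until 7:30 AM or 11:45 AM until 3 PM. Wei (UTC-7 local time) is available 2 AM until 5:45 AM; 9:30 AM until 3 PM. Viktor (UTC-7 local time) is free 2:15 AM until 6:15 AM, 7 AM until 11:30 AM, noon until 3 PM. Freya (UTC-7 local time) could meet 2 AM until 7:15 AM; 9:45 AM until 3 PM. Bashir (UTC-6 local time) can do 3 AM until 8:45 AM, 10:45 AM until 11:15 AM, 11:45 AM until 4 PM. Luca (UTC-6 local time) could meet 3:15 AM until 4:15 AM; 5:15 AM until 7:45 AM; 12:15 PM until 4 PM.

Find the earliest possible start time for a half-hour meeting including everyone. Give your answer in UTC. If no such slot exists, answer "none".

Vanya in UTC: 09:00-14:30, 18:45-22:00 (add 7h to convert from UTC-7).
Wei in UTC: 09:00-12:45, 16:30-22:00 (add 7h to convert from UTC-7).
Viktor in UTC: 09:15-13:15, 14:00-18:30, 19:00-22:00 (add 7h to convert from UTC-7).
Freya in UTC: 09:00-14:15, 16:45-22:00 (add 7h to convert from UTC-7).
Bashir in UTC: 09:00-14:45, 16:45-17:15, 17:45-22:00 (add 6h to convert from UTC-6).
Luca in UTC: 09:15-10:15, 11:15-13:45, 18:15-22:00 (add 6h to convert from UTC-6).
Vanya ∩ Wei: 09:00-12:45, 18:45-22:00.
Vanya ∩ Wei ∩ Viktor: 09:15-12:45, 19:00-22:00.
Vanya ∩ Wei ∩ Viktor ∩ Freya: 09:15-12:45, 19:00-22:00.
Vanya ∩ Wei ∩ Viktor ∩ Freya ∩ Bashir: 09:15-12:45, 19:00-22:00.
Vanya ∩ Wei ∩ Viktor ∩ Freya ∩ Bashir ∩ Luca: 09:15-10:15, 11:15-12:45, 19:00-22:00.
So the common availability across everyone is 09:15-10:15, 11:15-12:45, 19:00-22:00.
The first common window of at least 30 minutes is 09:15-10:15, so the earliest start is 09:15.

09:15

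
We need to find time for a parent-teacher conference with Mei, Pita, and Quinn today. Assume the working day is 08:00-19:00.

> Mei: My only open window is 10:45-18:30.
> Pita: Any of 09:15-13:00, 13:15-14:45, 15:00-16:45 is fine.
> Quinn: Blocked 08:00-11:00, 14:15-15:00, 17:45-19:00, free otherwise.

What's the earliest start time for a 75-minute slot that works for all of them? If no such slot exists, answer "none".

Mei free: 10:45-18:30.
Pita free: 09:15-13:00, 13:15-14:45, 15:00-16:45.
Quinn free: 11:00-14:15, 15:00-17:45 (invert busy blocks within the working day).
Mei ∩ Pita: 10:45-13:00, 13:15-14:45, 15:00-16:45.
Mei ∩ Pita ∩ Quinn: 11:00-13:00, 13:15-14:15, 15:00-16:45.
Those are the intersection windows.
The first common window of at least 75 minutes is 11:00-13:00, so the earliest start is 11:00.

11:00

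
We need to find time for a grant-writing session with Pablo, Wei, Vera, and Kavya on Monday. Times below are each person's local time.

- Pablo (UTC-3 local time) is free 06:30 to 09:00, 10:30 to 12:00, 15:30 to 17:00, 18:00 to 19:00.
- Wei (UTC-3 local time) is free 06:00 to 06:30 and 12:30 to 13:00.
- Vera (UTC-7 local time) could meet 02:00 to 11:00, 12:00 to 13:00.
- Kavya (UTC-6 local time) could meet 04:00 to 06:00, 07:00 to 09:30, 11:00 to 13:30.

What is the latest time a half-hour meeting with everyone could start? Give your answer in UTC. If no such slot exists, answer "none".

none

Pablo in UTC: 09:30-12:00, 13:30-15:00, 18:30-20:00, 21:00-22:00 (add 3h to convert from UTC-3).
Wei in UTC: 09:00-09:30, 15:30-16:00 (add 3h to convert from UTC-3).
Vera in UTC: 09:00-18:00, 19:00-20:00 (add 7h to convert from UTC-7).
Kavya in UTC: 10:00-12:00, 13:00-15:30, 17:00-19:30 (add 6h to convert from UTC-6).
Pablo ∩ Wei: ∅.
Pablo ∩ Wei ∩ Vera: ∅.
Pablo ∩ Wei ∩ Vera ∩ Kavya: ∅.
There is no time when everyone is free.
No common window is at least 30 minutes long.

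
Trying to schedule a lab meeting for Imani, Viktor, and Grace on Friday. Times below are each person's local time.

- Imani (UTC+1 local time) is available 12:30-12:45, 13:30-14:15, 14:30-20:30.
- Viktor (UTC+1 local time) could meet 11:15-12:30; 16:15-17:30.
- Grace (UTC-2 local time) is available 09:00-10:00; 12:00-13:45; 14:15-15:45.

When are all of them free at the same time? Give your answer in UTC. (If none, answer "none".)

15:15-15:45, 16:15-16:30

Imani in UTC: 11:30-11:45, 12:30-13:15, 13:30-19:30 (subtract 1h to convert from UTC+1).
Viktor in UTC: 10:15-11:30, 15:15-16:30 (subtract 1h to convert from UTC+1).
Grace in UTC: 11:00-12:00, 14:00-15:45, 16:15-17:45 (add 2h to convert from UTC-2).
Imani ∩ Viktor: 15:15-16:30.
Imani ∩ Viktor ∩ Grace: 15:15-15:45, 16:15-16:30.
So the common availability across everyone is 15:15-15:45, 16:15-16:30.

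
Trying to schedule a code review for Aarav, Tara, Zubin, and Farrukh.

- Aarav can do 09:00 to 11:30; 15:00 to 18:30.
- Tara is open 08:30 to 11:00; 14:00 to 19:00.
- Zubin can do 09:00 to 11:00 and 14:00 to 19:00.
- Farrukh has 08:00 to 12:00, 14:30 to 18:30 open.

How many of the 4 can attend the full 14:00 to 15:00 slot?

Tara and Zubin can make the full 14:00-15:00 slot — that's 2.

2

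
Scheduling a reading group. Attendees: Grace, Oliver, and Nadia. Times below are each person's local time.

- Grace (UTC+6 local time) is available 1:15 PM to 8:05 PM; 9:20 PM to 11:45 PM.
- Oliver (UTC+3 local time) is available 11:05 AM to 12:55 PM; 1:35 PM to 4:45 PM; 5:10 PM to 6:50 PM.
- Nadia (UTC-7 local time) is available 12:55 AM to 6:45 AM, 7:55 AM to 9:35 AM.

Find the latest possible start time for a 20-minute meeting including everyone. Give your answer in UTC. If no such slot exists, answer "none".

Grace in UTC: 07:15-14:05, 15:20-17:45 (subtract 6h to convert from UTC+6).
Oliver in UTC: 08:05-09:55, 10:35-13:45, 14:10-15:50 (subtract 3h to convert from UTC+3).
Nadia in UTC: 07:55-13:45, 14:55-16:35 (add 7h to convert from UTC-7).
Grace ∩ Oliver: 08:05-09:55, 10:35-13:45, 15:20-15:50.
Grace ∩ Oliver ∩ Nadia: 08:05-09:55, 10:35-13:45, 15:20-15:50.
The last common window of at least 20 minutes is 15:20-15:50; a 20-minute meeting can start as late as 15:30 and still end by 15:50.

15:30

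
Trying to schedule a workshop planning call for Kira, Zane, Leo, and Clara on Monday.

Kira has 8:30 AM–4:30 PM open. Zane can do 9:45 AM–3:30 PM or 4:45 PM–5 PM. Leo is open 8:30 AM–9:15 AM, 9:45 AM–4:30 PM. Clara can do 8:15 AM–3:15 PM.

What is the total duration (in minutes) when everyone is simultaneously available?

330

Kira ∩ Zane: 09:45-15:30.
Kira ∩ Zane ∩ Leo: 09:45-15:30.
Kira ∩ Zane ∩ Leo ∩ Clara: 09:45-15:15.
Those are the intersection windows.
That's a single block of 330 minutes.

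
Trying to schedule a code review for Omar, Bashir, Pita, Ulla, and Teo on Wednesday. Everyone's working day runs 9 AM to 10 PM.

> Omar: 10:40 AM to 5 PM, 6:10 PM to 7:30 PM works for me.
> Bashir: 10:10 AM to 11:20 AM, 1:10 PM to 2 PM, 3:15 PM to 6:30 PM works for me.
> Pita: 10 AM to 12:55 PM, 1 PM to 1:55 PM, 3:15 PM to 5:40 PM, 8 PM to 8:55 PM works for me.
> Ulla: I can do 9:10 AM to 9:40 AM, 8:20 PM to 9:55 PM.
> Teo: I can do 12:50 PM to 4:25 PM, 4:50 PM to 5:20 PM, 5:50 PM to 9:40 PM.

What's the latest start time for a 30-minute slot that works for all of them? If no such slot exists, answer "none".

Omar ∩ Bashir: 10:40-11:20, 13:10-14:00, 15:15-17:00, 18:10-18:30.
Omar ∩ Bashir ∩ Pita: 10:40-11:20, 13:10-13:55, 15:15-17:00.
Omar ∩ Bashir ∩ Pita ∩ Ulla: ∅.
Omar ∩ Bashir ∩ Pita ∩ Ulla ∩ Teo: ∅.
There is no time when everyone is free.
No common window is at least 30 minutes long.

none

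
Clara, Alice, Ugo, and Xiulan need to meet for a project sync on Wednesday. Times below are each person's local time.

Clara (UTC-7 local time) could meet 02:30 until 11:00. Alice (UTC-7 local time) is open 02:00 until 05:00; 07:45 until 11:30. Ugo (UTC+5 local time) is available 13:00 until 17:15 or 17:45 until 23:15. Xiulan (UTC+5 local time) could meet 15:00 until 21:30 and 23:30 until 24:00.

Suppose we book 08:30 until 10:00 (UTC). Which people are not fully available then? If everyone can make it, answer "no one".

Alice, Clara, Xiulan

Clara in UTC: 09:30-18:00 (add 7h to convert from UTC-7).
Alice in UTC: 09:00-12:00, 14:45-18:30 (add 7h to convert from UTC-7).
Ugo in UTC: 08:00-12:15, 12:45-18:15 (subtract 5h to convert from UTC+5).
Xiulan in UTC: 10:00-16:30, 18:30-19:00 (subtract 5h to convert from UTC+5).
Clara: not fully free for 08:30-10:00. Alice: not fully free for 08:30-10:00. Ugo: free for 08:30-10:00. Xiulan: not fully free for 08:30-10:00.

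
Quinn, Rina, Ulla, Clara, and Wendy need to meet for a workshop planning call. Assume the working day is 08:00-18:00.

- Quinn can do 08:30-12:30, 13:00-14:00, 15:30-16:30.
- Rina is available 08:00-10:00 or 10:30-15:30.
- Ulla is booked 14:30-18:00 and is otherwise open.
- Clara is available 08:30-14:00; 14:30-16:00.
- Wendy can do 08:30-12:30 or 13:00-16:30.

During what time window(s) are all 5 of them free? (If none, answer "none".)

08:30-10:00, 10:30-12:30, 13:00-14:00

Quinn free: 08:30-12:30, 13:00-14:00, 15:30-16:30.
Rina free: 08:00-10:00, 10:30-15:30.
Ulla free: 08:00-14:30 (invert busy blocks within the working day).
Clara free: 08:30-14:00, 14:30-16:00.
Wendy free: 08:30-12:30, 13:00-16:30.
Quinn ∩ Rina: 08:30-10:00, 10:30-12:30, 13:00-14:00.
Quinn ∩ Rina ∩ Ulla: 08:30-10:00, 10:30-12:30, 13:00-14:00.
Quinn ∩ Rina ∩ Ulla ∩ Clara: 08:30-10:00, 10:30-12:30, 13:00-14:00.
Quinn ∩ Rina ∩ Ulla ∩ Clara ∩ Wendy: 08:30-10:00, 10:30-12:30, 13:00-14:00.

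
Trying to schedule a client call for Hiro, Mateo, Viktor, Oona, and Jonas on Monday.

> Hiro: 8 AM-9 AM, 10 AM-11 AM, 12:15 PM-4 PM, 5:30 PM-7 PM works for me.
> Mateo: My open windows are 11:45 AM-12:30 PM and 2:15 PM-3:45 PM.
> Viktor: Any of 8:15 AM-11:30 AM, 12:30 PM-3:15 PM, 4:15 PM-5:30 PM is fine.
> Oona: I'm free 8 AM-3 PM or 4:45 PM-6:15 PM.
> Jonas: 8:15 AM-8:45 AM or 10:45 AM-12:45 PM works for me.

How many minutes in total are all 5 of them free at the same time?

0

Hiro ∩ Mateo: 12:15-12:30, 14:15-15:45.
Hiro ∩ Mateo ∩ Viktor: 14:15-15:15.
Hiro ∩ Mateo ∩ Viktor ∩ Oona: 14:15-15:00.
Hiro ∩ Mateo ∩ Viktor ∩ Oona ∩ Jonas: ∅.
There is no time when everyone is free.
There is no common window, so the total is 0 minutes.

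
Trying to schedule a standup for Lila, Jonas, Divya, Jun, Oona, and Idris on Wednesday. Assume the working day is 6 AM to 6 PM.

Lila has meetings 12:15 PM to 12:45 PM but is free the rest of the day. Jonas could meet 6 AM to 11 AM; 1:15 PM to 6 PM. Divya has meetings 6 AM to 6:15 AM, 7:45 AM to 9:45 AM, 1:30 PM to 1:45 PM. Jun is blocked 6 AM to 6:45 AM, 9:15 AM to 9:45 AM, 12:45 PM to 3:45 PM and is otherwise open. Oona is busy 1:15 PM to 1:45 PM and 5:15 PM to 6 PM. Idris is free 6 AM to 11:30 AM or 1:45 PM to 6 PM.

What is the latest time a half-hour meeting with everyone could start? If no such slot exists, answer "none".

Lila free: 06:00-12:15, 12:45-18:00 (invert busy blocks within the working day).
Jonas free: 06:00-11:00, 13:15-18:00.
Divya free: 06:15-07:45, 09:45-13:30, 13:45-18:00 (invert busy blocks within the working day).
Jun free: 06:45-09:15, 09:45-12:45, 15:45-18:00 (invert busy blocks within the working day).
Oona free: 06:00-13:15, 13:45-17:15 (invert busy blocks within the working day).
Idris free: 06:00-11:30, 13:45-18:00.
Lila ∩ Jonas: 06:00-11:00, 13:15-18:00.
Lila ∩ Jonas ∩ Divya: 06:15-07:45, 09:45-11:00, 13:15-13:30, 13:45-18:00.
Lila ∩ Jonas ∩ Divya ∩ Jun: 06:45-07:45, 09:45-11:00, 15:45-18:00.
Lila ∩ Jonas ∩ Divya ∩ Jun ∩ Oona: 06:45-07:45, 09:45-11:00, 15:45-17:15.
Lila ∩ Jonas ∩ Divya ∩ Jun ∩ Oona ∩ Idris: 06:45-07:45, 09:45-11:00, 15:45-17:15.
The last common window of at least 30 minutes is 15:45-17:15; a 30-minute meeting can start as late as 16:45 and still end by 17:15.

16:45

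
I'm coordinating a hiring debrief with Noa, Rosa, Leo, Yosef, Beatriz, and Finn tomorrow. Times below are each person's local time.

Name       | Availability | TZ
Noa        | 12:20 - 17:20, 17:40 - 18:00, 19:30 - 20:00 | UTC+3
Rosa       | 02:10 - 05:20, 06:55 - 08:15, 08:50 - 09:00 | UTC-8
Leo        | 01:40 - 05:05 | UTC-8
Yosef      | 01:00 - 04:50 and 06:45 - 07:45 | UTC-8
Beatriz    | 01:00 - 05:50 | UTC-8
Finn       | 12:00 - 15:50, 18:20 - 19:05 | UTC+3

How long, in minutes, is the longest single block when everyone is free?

160

Noa in UTC: 09:20-14:20, 14:40-15:00, 16:30-17:00 (subtract 3h to convert from UTC+3).
Rosa in UTC: 10:10-13:20, 14:55-16:15, 16:50-17:00 (add 8h to convert from UTC-8).
Leo in UTC: 09:40-13:05 (add 8h to convert from UTC-8).
Yosef in UTC: 09:00-12:50, 14:45-15:45 (add 8h to convert from UTC-8).
Beatriz in UTC: 09:00-13:50 (add 8h to convert from UTC-8).
Finn in UTC: 09:00-12:50, 15:20-16:05 (subtract 3h to convert from UTC+3).
Noa ∩ Rosa: 10:10-13:20, 14:55-15:00, 16:50-17:00.
Noa ∩ Rosa ∩ Leo: 10:10-13:05.
Noa ∩ Rosa ∩ Leo ∩ Yosef: 10:10-12:50.
Noa ∩ Rosa ∩ Leo ∩ Yosef ∩ Beatriz: 10:10-12:50.
Noa ∩ Rosa ∩ Leo ∩ Yosef ∩ Beatriz ∩ Finn: 10:10-12:50.
The longest is 10:10-12:50 at 160 minutes.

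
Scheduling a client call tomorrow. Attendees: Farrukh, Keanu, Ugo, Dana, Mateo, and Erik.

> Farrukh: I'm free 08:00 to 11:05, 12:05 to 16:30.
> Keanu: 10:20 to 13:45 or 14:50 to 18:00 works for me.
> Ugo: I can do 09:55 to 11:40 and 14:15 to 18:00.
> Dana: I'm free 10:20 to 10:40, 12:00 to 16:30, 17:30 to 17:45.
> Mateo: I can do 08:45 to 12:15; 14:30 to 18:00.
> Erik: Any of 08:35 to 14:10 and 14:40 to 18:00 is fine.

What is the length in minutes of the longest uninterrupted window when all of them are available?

100

Farrukh ∩ Keanu: 10:20-11:05, 12:05-13:45, 14:50-16:30.
Farrukh ∩ Keanu ∩ Ugo: 10:20-11:05, 14:50-16:30.
Farrukh ∩ Keanu ∩ Ugo ∩ Dana: 10:20-10:40, 14:50-16:30.
Farrukh ∩ Keanu ∩ Ugo ∩ Dana ∩ Mateo: 10:20-10:40, 14:50-16:30.
Farrukh ∩ Keanu ∩ Ugo ∩ Dana ∩ Mateo ∩ Erik: 10:20-10:40, 14:50-16:30.
The longest is 14:50-16:30 at 100 minutes.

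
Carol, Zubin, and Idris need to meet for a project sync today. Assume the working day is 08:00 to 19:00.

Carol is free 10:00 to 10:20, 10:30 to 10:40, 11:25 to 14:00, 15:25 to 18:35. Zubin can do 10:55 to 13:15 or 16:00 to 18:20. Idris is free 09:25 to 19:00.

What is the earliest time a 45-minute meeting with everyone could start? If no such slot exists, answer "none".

11:25

Carol ∩ Zubin: 11:25-13:15, 16:00-18:20.
Carol ∩ Zubin ∩ Idris: 11:25-13:15, 16:00-18:20.
The first common window of at least 45 minutes is 11:25-13:15, so the earliest start is 11:25.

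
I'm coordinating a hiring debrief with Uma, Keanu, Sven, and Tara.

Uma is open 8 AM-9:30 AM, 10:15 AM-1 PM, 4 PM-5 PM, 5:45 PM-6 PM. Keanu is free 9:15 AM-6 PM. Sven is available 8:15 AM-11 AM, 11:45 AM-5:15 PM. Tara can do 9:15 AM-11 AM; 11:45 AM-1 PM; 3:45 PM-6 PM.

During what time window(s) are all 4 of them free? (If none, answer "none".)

09:15-09:30, 10:15-11:00, 11:45-13:00, 16:00-17:00

Uma ∩ Keanu: 09:15-09:30, 10:15-13:00, 16:00-17:00, 17:45-18:00.
Uma ∩ Keanu ∩ Sven: 09:15-09:30, 10:15-11:00, 11:45-13:00, 16:00-17:00.
Uma ∩ Keanu ∩ Sven ∩ Tara: 09:15-09:30, 10:15-11:00, 11:45-13:00, 16:00-17:00.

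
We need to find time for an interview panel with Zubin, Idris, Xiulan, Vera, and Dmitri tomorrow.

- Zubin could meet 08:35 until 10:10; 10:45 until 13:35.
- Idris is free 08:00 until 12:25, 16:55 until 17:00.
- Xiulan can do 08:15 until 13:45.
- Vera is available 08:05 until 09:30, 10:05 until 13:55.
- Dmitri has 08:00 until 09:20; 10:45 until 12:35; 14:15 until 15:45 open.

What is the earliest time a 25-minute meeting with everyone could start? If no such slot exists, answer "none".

08:35

Zubin ∩ Idris: 08:35-10:10, 10:45-12:25.
Zubin ∩ Idris ∩ Xiulan: 08:35-10:10, 10:45-12:25.
Zubin ∩ Idris ∩ Xiulan ∩ Vera: 08:35-09:30, 10:05-10:10, 10:45-12:25.
Zubin ∩ Idris ∩ Xiulan ∩ Vera ∩ Dmitri: 08:35-09:20, 10:45-12:25.
The first common window of at least 25 minutes is 08:35-09:20, so the earliest start is 08:35.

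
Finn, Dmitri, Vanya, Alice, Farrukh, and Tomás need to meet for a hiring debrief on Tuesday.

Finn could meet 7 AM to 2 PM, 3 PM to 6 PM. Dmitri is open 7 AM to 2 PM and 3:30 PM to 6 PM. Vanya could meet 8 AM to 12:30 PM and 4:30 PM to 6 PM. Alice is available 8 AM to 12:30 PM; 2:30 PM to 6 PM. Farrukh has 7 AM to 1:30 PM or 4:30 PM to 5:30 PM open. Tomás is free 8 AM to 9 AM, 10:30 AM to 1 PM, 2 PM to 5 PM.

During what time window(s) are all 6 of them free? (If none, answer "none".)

08:00-09:00, 10:30-12:30, 16:30-17:00

Finn ∩ Dmitri: 07:00-14:00, 15:30-18:00.
Finn ∩ Dmitri ∩ Vanya: 08:00-12:30, 16:30-18:00.
Finn ∩ Dmitri ∩ Vanya ∩ Alice: 08:00-12:30, 16:30-18:00.
Finn ∩ Dmitri ∩ Vanya ∩ Alice ∩ Farrukh: 08:00-12:30, 16:30-17:30.
Finn ∩ Dmitri ∩ Vanya ∩ Alice ∩ Farrukh ∩ Tomás: 08:00-09:00, 10:30-12:30, 16:30-17:00.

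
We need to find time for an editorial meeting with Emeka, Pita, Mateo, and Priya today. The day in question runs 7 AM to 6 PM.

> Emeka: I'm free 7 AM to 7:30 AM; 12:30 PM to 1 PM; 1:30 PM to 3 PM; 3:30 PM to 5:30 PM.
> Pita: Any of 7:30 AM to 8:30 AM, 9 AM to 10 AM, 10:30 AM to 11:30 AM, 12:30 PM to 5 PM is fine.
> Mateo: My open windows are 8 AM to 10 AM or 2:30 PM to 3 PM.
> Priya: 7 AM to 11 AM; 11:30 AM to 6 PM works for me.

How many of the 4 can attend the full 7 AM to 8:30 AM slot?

1

Priya can make the full 07:00-08:30 slot — that's 1.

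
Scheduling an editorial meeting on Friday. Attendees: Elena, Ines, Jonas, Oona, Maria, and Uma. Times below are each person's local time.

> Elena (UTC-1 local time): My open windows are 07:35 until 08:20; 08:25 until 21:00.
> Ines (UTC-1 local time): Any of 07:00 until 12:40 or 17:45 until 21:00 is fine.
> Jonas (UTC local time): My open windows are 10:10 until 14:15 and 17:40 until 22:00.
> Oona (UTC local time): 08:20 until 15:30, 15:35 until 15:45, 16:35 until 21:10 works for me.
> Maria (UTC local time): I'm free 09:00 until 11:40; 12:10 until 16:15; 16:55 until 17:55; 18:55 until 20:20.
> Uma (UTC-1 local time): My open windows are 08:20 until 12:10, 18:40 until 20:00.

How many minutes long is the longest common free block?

90

Elena in UTC: 08:35-09:20, 09:25-22:00 (add 1h to convert from UTC-1).
Ines in UTC: 08:00-13:40, 18:45-22:00 (add 1h to convert from UTC-1).
Jonas in UTC: 10:10-14:15, 17:40-22:00.
Oona in UTC: 08:20-15:30, 15:35-15:45, 16:35-21:10.
Maria in UTC: 09:00-11:40, 12:10-16:15, 16:55-17:55, 18:55-20:20.
Uma in UTC: 09:20-13:10, 19:40-21:00 (add 1h to convert from UTC-1).
Elena ∩ Ines: 08:35-09:20, 09:25-13:40, 18:45-22:00.
Elena ∩ Ines ∩ Jonas: 10:10-13:40, 18:45-22:00.
Elena ∩ Ines ∩ Jonas ∩ Oona: 10:10-13:40, 18:45-21:10.
Elena ∩ Ines ∩ Jonas ∩ Oona ∩ Maria: 10:10-11:40, 12:10-13:40, 18:55-20:20.
Elena ∩ Ines ∩ Jonas ∩ Oona ∩ Maria ∩ Uma: 10:10-11:40, 12:10-13:10, 19:40-20:20.
So the common availability across everyone is 10:10-11:40, 12:10-13:10, 19:40-20:20.
The longest is 10:10-11:40 at 90 minutes.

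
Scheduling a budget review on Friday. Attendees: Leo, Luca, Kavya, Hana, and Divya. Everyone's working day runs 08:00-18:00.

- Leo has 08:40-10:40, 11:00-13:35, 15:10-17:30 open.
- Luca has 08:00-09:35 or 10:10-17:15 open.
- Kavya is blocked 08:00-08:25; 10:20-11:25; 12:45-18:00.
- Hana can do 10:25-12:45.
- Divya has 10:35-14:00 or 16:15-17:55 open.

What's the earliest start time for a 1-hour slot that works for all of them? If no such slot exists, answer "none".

Leo free: 08:40-10:40, 11:00-13:35, 15:10-17:30.
Luca free: 08:00-09:35, 10:10-17:15.
Kavya free: 08:25-10:20, 11:25-12:45 (invert busy blocks within the working day).
Hana free: 10:25-12:45.
Divya free: 10:35-14:00, 16:15-17:55.
Leo ∩ Luca: 08:40-09:35, 10:10-10:40, 11:00-13:35, 15:10-17:15.
Leo ∩ Luca ∩ Kavya: 08:40-09:35, 10:10-10:20, 11:25-12:45.
Leo ∩ Luca ∩ Kavya ∩ Hana: 11:25-12:45.
Leo ∩ Luca ∩ Kavya ∩ Hana ∩ Divya: 11:25-12:45.
The first common window of at least 60 minutes is 11:25-12:45, so the earliest start is 11:25.

11:25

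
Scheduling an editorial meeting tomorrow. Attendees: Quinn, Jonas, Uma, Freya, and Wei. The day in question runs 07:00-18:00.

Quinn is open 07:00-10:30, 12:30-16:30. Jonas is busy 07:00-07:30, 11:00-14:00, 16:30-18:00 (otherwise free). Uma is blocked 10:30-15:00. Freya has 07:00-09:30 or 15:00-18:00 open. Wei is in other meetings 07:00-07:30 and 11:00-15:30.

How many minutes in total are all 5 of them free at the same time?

180

Quinn free: 07:00-10:30, 12:30-16:30.
Jonas free: 07:30-11:00, 14:00-16:30 (invert busy blocks within the working day).
Uma free: 07:00-10:30, 15:00-18:00 (invert busy blocks within the working day).
Freya free: 07:00-09:30, 15:00-18:00.
Wei free: 07:30-11:00, 15:30-18:00 (invert busy blocks within the working day).
Quinn ∩ Jonas: 07:30-10:30, 14:00-16:30.
Quinn ∩ Jonas ∩ Uma: 07:30-10:30, 15:00-16:30.
Quinn ∩ Jonas ∩ Uma ∩ Freya: 07:30-09:30, 15:00-16:30.
Quinn ∩ Jonas ∩ Uma ∩ Freya ∩ Wei: 07:30-09:30, 15:30-16:30.
Summing the common windows: 120 + 60 = 180 minutes.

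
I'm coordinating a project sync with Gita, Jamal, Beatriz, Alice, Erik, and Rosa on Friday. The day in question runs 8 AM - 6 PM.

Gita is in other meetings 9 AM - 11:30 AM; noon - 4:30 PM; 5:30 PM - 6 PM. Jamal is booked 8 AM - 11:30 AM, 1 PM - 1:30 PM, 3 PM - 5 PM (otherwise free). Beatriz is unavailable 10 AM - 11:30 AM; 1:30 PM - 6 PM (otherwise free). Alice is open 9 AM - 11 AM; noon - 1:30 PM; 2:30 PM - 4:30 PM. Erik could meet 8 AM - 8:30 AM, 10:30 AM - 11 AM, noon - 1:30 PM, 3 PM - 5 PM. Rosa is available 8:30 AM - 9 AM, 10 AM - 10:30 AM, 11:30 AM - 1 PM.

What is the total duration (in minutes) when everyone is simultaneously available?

Gita free: 08:00-09:00, 11:30-12:00, 16:30-17:30 (invert busy blocks within the working day).
Jamal free: 11:30-13:00, 13:30-15:00, 17:00-18:00 (invert busy blocks within the working day).
Beatriz free: 08:00-10:00, 11:30-13:30 (invert busy blocks within the working day).
Alice free: 09:00-11:00, 12:00-13:30, 14:30-16:30.
Erik free: 08:00-08:30, 10:30-11:00, 12:00-13:30, 15:00-17:00.
Rosa free: 08:30-09:00, 10:00-10:30, 11:30-13:00.
Gita ∩ Jamal: 11:30-12:00, 17:00-17:30.
Gita ∩ Jamal ∩ Beatriz: 11:30-12:00.
Gita ∩ Jamal ∩ Beatriz ∩ Alice: ∅.
Gita ∩ Jamal ∩ Beatriz ∩ Alice ∩ Erik: ∅.
Gita ∩ Jamal ∩ Beatriz ∩ Alice ∩ Erik ∩ Rosa: ∅.
There is no time when everyone is free.
There is no common window, so the total is 0 minutes.

0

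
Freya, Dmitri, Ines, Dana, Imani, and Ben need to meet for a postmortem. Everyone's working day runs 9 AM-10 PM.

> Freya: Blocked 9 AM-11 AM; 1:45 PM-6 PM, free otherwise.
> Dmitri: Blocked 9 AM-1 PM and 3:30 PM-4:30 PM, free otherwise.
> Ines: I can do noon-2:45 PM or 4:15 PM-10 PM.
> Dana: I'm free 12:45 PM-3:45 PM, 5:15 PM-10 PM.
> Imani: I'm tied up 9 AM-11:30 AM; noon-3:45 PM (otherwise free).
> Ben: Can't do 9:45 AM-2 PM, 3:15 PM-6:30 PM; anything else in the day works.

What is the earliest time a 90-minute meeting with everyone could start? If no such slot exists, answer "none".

Freya free: 11:00-13:45, 18:00-22:00 (invert busy blocks within the working day).
Dmitri free: 13:00-15:30, 16:30-22:00 (invert busy blocks within the working day).
Ines free: 12:00-14:45, 16:15-22:00.
Dana free: 12:45-15:45, 17:15-22:00.
Imani free: 11:30-12:00, 15:45-22:00 (invert busy blocks within the working day).
Ben free: 09:00-09:45, 14:00-15:15, 18:30-22:00 (invert busy blocks within the working day).
Freya ∩ Dmitri: 13:00-13:45, 18:00-22:00.
Freya ∩ Dmitri ∩ Ines: 13:00-13:45, 18:00-22:00.
Freya ∩ Dmitri ∩ Ines ∩ Dana: 13:00-13:45, 18:00-22:00.
Freya ∩ Dmitri ∩ Ines ∩ Dana ∩ Imani: 18:00-22:00.
Freya ∩ Dmitri ∩ Ines ∩ Dana ∩ Imani ∩ Ben: 18:30-22:00.
So the common availability across everyone is 18:30-22:00.
The first common window of at least 90 minutes is 18:30-22:00, so the earliest start is 18:30.

18:30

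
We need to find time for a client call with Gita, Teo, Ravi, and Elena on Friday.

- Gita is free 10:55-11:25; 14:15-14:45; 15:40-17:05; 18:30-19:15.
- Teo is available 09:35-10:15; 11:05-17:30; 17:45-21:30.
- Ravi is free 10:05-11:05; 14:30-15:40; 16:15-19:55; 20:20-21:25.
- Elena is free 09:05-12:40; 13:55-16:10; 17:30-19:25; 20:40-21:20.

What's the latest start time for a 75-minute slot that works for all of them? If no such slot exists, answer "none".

none

Gita ∩ Teo: 11:05-11:25, 14:15-14:45, 15:40-17:05, 18:30-19:15.
Gita ∩ Teo ∩ Ravi: 14:30-14:45, 16:15-17:05, 18:30-19:15.
Gita ∩ Teo ∩ Ravi ∩ Elena: 14:30-14:45, 18:30-19:15.
No common window is at least 75 minutes long.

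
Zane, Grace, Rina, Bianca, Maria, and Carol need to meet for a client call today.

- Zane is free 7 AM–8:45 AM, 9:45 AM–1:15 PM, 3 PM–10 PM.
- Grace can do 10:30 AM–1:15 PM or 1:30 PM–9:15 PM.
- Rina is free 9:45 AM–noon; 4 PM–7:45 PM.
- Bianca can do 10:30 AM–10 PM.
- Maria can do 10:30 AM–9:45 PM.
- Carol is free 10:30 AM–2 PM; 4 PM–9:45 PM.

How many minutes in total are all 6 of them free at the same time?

315

Zane ∩ Grace: 10:30-13:15, 15:00-21:15.
Zane ∩ Grace ∩ Rina: 10:30-12:00, 16:00-19:45.
Zane ∩ Grace ∩ Rina ∩ Bianca: 10:30-12:00, 16:00-19:45.
Zane ∩ Grace ∩ Rina ∩ Bianca ∩ Maria: 10:30-12:00, 16:00-19:45.
Zane ∩ Grace ∩ Rina ∩ Bianca ∩ Maria ∩ Carol: 10:30-12:00, 16:00-19:45.
Summing the common windows: 90 + 225 = 315 minutes.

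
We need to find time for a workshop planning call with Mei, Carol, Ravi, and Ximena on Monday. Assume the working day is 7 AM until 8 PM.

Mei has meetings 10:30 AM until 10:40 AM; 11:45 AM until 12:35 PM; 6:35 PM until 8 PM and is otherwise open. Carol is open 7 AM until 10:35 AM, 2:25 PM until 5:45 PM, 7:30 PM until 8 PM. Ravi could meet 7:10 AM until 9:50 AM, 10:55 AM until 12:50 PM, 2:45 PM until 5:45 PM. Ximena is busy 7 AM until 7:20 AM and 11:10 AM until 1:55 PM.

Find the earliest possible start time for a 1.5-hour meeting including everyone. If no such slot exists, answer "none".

07:20

Mei free: 07:00-10:30, 10:40-11:45, 12:35-18:35 (invert busy blocks within the working day).
Carol free: 07:00-10:35, 14:25-17:45, 19:30-20:00.
Ravi free: 07:10-09:50, 10:55-12:50, 14:45-17:45.
Ximena free: 07:20-11:10, 13:55-20:00 (invert busy blocks within the working day).
Mei ∩ Carol: 07:00-10:30, 14:25-17:45.
Mei ∩ Carol ∩ Ravi: 07:10-09:50, 14:45-17:45.
Mei ∩ Carol ∩ Ravi ∩ Ximena: 07:20-09:50, 14:45-17:45.
Those are the intersection windows.
The first common window of at least 90 minutes is 07:20-09:50, so the earliest start is 07:20.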